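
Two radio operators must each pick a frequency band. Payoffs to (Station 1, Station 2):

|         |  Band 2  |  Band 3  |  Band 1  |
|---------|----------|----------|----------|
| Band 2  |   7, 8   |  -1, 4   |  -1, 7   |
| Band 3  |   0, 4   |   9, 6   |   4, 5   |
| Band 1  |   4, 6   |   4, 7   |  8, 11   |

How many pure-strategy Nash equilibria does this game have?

Both Band 2: Station 1 gets 7 (best alternative 4); Station 2 gets 8 (best alternative 7). Neither deviates — NE.
Both Band 3: Station 1 gets 9 (best alternative 4); Station 2 gets 6 (best alternative 5). Neither deviates — NE.
Both Band 1: Station 1 gets 8 (best alternative 4); Station 2 gets 11 (best alternative 7). Neither deviates — NE.
(Band 3, Band 1) is not a NE: Station 1 would switch to Band 1 (8 > 4).
No other cell survives both best-response checks, so there are 3 pure NE.

3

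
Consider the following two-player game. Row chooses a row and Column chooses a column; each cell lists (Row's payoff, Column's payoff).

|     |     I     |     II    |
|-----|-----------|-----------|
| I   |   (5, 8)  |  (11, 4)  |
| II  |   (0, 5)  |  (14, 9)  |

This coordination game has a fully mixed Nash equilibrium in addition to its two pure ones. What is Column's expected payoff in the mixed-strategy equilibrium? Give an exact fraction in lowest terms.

Row mixes with probability p on I, chosen so Column is indifferent: 8p + 5(1−p) = 4p + 9(1−p) gives p = 1/2.
Column's expected payoff is 8·1/2 + 5·1/2 = 13/2.

13/2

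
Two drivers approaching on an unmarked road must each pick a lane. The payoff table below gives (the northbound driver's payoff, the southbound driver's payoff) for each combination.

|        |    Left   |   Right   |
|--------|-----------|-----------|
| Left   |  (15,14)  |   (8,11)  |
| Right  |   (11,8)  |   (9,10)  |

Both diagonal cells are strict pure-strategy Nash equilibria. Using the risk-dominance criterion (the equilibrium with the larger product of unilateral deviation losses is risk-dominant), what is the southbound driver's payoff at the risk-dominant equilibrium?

At both Left: the northbound driver loses 15 − 11 = 4 by deviating; the southbound driver loses 14 − 11 = 3. Product = 4·3 = 12.
At both Right: the northbound driver loses 9 − 8 = 1 by deviating; the southbound driver loses 10 − 8 = 2. Product = 1·2 = 2.
12 > 2, so both Left is risk-dominant. The southbound driver's payoff there is 14.

14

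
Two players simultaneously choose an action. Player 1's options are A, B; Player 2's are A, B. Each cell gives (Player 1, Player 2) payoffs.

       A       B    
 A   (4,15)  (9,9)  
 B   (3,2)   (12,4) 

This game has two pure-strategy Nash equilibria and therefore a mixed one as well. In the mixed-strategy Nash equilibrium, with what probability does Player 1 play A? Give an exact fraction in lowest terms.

Player 1's mix p on A must make Player 2 indifferent between A and B.
Player 2's payoff from A: 15p + 2(1−p). From B: 9p + 4(1−p).
Set equal: 6p = 2(1−p) → p = 2/8 = 1/4.

1/4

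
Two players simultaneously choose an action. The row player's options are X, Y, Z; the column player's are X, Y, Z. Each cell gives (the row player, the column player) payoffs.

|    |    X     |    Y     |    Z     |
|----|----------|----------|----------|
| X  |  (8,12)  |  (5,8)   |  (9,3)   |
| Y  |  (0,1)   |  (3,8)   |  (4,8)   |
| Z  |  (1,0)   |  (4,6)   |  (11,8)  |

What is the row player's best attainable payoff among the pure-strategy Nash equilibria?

Both X is a pure NE (the row player: 8 ≥ 1; the column player: 12 ≥ 8). The row player gets 8.
Both Z is a pure NE (the row player: 11 ≥ 9; the column player: 8 ≥ 6). The row player gets 11.
Every other cell has a profitable deviation for at least one player. Highest of {8, 11} is 11.

11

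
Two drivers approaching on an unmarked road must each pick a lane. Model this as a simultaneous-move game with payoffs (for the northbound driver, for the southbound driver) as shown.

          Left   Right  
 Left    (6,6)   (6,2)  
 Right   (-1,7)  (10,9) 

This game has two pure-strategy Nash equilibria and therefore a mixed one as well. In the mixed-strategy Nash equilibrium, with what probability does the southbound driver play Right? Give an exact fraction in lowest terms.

7/11

The southbound driver's mix q on Left must make the northbound driver indifferent between Left and Right.
The northbound driver's payoff from Left: 6q + 6(1−q). From Right: (-1)q + 10(1−q).
Set equal: 7q = 4(1−q) → q = 4/11.
Probability on Right is 1 − 4/11 = 7/11.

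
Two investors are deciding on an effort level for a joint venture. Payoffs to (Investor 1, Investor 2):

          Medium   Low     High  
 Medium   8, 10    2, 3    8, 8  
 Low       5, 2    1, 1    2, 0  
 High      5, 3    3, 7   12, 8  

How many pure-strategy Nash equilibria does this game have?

Both Medium: Investor 1 gets 8 (best alternative 5); Investor 2 gets 10 (best alternative 8). Neither deviates — NE.
Both High: Investor 1 gets 12 (best alternative 8); Investor 2 gets 8 (best alternative 7). Neither deviates — NE.
Both Low is not a NE: Investor 1 would switch to High (3 > 1).
No other cell survives both best-response checks, so there are 2 pure NE.

2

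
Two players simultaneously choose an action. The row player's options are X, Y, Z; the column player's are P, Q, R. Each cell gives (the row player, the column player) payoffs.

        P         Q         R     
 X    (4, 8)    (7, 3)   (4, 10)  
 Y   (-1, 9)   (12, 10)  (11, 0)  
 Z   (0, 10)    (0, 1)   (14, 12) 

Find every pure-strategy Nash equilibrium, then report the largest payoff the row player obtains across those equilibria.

(Y, Q) is a pure NE (the row player: 12 ≥ 7; the column player: 10 ≥ 9). The row player gets 12.
(Z, R) is a pure NE (the row player: 14 ≥ 11; the column player: 12 ≥ 10). The row player gets 14.
Every other cell has a profitable deviation for at least one player. Highest of {12, 14} is 14.

14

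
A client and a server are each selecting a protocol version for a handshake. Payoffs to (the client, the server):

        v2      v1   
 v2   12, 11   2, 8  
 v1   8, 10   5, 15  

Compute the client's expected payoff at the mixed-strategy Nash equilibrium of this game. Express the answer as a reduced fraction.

The server mixes with probability q on v2, chosen so the client is indifferent: 12q + 2(1−q) = 8q + 5(1−q) gives q = 3/7.
The client's expected payoff (from either row, since indifferent) is 12·3/7 + 2·4/7 = 44/7.

44/7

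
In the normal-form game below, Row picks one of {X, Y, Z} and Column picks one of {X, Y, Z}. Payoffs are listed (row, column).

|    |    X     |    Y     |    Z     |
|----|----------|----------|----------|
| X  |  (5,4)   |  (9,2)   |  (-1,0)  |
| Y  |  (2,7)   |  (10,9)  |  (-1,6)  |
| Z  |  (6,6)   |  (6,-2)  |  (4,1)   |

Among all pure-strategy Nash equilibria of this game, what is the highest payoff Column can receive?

9

Both Y is a pure NE (Row: 10 ≥ 9; Column: 9 ≥ 7). Column gets 9.
(Z, X) is a pure NE (Row: 6 ≥ 5; Column: 6 ≥ 1). Column gets 6.
Every other cell has a profitable deviation for at least one player. Highest of {9, 6} is 9.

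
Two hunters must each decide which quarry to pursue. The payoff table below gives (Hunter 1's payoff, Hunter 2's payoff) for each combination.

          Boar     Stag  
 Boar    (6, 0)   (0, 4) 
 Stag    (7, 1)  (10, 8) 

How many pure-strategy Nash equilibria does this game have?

Both Stag: Hunter 1 gets 10 (best alternative 0); Hunter 2 gets 8 (best alternative 1). Neither deviates — NE.
Both Boar is not a NE: Hunter 1 would switch to Stag (7 > 6).
No other cell survives both best-response checks, so there is 1 pure NE.

1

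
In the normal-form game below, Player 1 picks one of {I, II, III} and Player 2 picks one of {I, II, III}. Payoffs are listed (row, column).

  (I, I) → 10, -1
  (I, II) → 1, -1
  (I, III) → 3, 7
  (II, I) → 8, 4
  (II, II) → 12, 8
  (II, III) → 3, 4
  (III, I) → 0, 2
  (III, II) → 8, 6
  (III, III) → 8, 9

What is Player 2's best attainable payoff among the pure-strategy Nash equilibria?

9

Both II is a pure NE (Player 1: 12 ≥ 8; Player 2: 8 ≥ 4). Player 2 gets 8.
Both III is a pure NE (Player 1: 8 ≥ 3; Player 2: 9 ≥ 6). Player 2 gets 9.
Every other cell has a profitable deviation for at least one player. Highest of {8, 9} is 9.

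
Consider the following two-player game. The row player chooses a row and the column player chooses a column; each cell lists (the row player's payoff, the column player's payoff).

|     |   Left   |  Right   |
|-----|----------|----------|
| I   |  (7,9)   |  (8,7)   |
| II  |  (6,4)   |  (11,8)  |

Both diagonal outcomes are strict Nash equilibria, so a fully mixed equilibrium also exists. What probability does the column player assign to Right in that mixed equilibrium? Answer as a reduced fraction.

The column player's mix q on Left must make the row player indifferent between I and II.
The row player's payoff from I: 7q + 8(1−q). From II: 6q + 11(1−q).
Set equal: 1q = 3(1−q) → q = 3/4.
Probability on Right is 1 − 3/4 = 1/4.

1/4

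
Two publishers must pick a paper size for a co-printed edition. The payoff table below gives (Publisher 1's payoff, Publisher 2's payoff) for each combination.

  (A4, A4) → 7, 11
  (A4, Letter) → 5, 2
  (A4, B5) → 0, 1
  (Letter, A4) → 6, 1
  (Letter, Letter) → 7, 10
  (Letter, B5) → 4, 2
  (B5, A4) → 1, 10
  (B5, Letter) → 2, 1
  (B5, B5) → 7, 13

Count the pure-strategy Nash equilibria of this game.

3

Both A4: Publisher 1 gets 7 (best alternative 6); Publisher 2 gets 11 (best alternative 2). Neither deviates — NE.
Both Letter: Publisher 1 gets 7 (best alternative 5); Publisher 2 gets 10 (best alternative 2). Neither deviates — NE.
Both B5: Publisher 1 gets 7 (best alternative 4); Publisher 2 gets 13 (best alternative 10). Neither deviates — NE.
(A4, B5) is not a NE: Publisher 1 would switch to B5 (7 > 0).
No other cell survives both best-response checks, so there are 3 pure NE.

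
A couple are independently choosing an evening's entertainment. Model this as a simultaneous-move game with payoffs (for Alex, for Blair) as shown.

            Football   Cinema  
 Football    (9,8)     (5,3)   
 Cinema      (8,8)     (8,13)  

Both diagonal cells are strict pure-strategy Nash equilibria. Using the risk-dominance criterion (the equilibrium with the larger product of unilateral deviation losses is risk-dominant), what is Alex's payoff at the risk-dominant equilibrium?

8

At both Football: Alex loses 9 − 8 = 1 by deviating; Blair loses 8 − 3 = 5. Product = 1·5 = 5.
At both Cinema: Alex loses 8 − 5 = 3 by deviating; Blair loses 13 − 8 = 5. Product = 3·5 = 15.
15 > 5, so both Cinema is risk-dominant. Alex's payoff there is 8.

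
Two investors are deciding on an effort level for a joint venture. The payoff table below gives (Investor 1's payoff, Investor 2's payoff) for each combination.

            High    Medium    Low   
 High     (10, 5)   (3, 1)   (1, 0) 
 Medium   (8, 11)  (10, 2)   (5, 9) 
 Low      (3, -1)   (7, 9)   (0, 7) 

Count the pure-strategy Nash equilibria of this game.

1

Both High: Investor 1 gets 10 (best alternative 8); Investor 2 gets 5 (best alternative 1). Neither deviates — NE.
Both Low is not a NE: Investor 1 would switch to Medium (5 > 0).
No other cell survives both best-response checks, so there is 1 pure NE.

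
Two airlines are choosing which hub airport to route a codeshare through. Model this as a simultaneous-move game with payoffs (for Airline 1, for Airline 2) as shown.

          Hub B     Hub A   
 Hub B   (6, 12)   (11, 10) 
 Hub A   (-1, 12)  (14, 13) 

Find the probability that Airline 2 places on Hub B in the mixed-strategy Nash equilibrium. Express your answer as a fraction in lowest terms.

Airline 2's mix q on Hub B must make Airline 1 indifferent between Hub B and Hub A.
Airline 1's payoff from Hub B: 6q + 11(1−q). From Hub A: (-1)q + 14(1−q).
Set equal: 7q = 3(1−q) → q = 3/10.

3/10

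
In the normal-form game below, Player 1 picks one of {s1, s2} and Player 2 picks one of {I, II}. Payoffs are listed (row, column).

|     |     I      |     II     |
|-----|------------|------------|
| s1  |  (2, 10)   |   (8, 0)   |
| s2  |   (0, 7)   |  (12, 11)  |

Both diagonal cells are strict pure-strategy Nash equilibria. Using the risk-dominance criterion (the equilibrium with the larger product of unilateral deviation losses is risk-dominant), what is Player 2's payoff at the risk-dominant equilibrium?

At (s1, I): Player 1 loses 2 − 0 = 2 by deviating; Player 2 loses 10 − 0 = 10. Product = 2·10 = 20.
At (s2, II): Player 1 loses 12 − 8 = 4 by deviating; Player 2 loses 11 − 7 = 4. Product = 4·4 = 16.
20 > 16, so (s1, I) is risk-dominant. Player 2's payoff there is 10.

10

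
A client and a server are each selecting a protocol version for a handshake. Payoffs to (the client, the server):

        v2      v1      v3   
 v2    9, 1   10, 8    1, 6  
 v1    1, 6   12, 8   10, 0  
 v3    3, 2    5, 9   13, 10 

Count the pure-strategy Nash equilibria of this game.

Both v1: the client gets 12 (best alternative 10); the server gets 8 (best alternative 6). Neither deviates — NE.
Both v3: the client gets 13 (best alternative 10); the server gets 10 (best alternative 9). Neither deviates — NE.
Both v2 is not a NE: the server would switch to v1 (8 > 1).
No other cell survives both best-response checks, so there are 2 pure NE.

2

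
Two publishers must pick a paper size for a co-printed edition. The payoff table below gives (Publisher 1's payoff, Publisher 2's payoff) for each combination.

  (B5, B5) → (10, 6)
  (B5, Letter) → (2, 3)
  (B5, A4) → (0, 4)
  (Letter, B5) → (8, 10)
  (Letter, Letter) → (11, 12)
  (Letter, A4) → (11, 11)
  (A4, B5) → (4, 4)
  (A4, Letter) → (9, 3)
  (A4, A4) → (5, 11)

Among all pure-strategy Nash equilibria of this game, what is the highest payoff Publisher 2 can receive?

12

Both B5 is a pure NE (Publisher 1: 10 ≥ 8; Publisher 2: 6 ≥ 4). Publisher 2 gets 6.
Both Letter is a pure NE (Publisher 1: 11 ≥ 9; Publisher 2: 12 ≥ 11). Publisher 2 gets 12.
Every other cell has a profitable deviation for at least one player. Highest of {6, 12} is 12.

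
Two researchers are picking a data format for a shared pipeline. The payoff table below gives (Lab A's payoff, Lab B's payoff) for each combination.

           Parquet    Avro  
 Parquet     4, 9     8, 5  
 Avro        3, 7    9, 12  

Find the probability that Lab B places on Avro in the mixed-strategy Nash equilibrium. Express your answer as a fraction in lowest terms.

1/2

Lab B's mix q on Parquet must make Lab A indifferent between Parquet and Avro.
Lab A's payoff from Parquet: 4q + 8(1−q). From Avro: 3q + 9(1−q).
Set equal: 1q = 1(1−q) → q = 1/2.
Probability on Avro is 1 − 1/2 = 1/2.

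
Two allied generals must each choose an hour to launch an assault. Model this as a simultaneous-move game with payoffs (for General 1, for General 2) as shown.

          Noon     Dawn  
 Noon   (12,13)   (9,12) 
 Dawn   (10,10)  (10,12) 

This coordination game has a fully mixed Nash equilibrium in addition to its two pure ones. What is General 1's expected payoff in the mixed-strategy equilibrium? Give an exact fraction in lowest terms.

General 2 mixes with probability q on Noon, chosen so General 1 is indifferent: 12q + 9(1−q) = 10q + 10(1−q) gives q = 1/3.
General 1's expected payoff (from either row, since indifferent) is 12·1/3 + 9·2/3 = 10.

10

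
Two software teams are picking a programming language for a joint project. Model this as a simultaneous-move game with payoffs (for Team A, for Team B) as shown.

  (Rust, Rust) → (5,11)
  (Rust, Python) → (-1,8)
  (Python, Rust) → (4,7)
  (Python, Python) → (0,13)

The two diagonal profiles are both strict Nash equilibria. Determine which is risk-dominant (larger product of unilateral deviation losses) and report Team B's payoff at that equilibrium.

At both Rust: Team A loses 5 − 4 = 1 by deviating; Team B loses 11 − 8 = 3. Product = 1·3 = 3.
At both Python: Team A loses 0 − (-1) = 1 by deviating; Team B loses 13 − 7 = 6. Product = 1·6 = 6.
6 > 3, so both Python is risk-dominant. Team B's payoff there is 13.

13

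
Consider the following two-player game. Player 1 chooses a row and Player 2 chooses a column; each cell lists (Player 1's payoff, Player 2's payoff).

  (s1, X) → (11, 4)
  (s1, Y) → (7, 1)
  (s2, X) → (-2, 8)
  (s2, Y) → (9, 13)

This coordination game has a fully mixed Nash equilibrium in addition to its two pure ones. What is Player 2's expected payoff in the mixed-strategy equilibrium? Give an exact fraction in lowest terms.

11/2

Player 1 mixes with probability p on s1, chosen so Player 2 is indifferent: 4p + 8(1−p) = 1p + 13(1−p) gives p = 5/8.
Player 2's expected payoff is 4·5/8 + 8·3/8 = 11/2.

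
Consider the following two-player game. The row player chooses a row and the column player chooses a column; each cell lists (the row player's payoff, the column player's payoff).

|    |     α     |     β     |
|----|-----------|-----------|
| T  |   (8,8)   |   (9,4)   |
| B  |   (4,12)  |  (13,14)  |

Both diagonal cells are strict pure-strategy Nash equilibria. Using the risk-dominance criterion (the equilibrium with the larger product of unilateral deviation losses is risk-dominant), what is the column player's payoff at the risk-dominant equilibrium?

At (T, α): the row player loses 8 − 4 = 4 by deviating; the column player loses 8 − 4 = 4. Product = 4·4 = 16.
At (B, β): the row player loses 13 − 9 = 4 by deviating; the column player loses 14 − 12 = 2. Product = 4·2 = 8.
16 > 8, so (T, α) is risk-dominant. The column player's payoff there is 8.

8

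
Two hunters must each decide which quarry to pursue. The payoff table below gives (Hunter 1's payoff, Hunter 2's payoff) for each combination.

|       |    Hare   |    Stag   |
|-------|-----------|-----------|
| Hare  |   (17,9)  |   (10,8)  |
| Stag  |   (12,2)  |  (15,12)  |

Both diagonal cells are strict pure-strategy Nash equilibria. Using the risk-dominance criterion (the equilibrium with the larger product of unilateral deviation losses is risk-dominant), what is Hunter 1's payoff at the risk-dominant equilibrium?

15

At both Hare: Hunter 1 loses 17 − 12 = 5 by deviating; Hunter 2 loses 9 − 8 = 1. Product = 5·1 = 5.
At both Stag: Hunter 1 loses 15 − 10 = 5 by deviating; Hunter 2 loses 12 − 2 = 10. Product = 5·10 = 50.
50 > 5, so both Stag is risk-dominant. Hunter 1's payoff there is 15.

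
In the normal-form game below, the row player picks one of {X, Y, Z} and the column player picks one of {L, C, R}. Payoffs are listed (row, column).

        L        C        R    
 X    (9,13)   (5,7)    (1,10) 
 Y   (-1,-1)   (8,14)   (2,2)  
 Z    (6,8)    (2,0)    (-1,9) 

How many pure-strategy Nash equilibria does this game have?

(X, L): the row player gets 9 (best alternative 6); the column player gets 13 (best alternative 10). Neither deviates — NE.
(Y, C): the row player gets 8 (best alternative 5); the column player gets 14 (best alternative 2). Neither deviates — NE.
(Z, R) is not a NE: the row player would switch to Y (2 > -1).
No other cell survives both best-response checks, so there are 2 pure NE.

2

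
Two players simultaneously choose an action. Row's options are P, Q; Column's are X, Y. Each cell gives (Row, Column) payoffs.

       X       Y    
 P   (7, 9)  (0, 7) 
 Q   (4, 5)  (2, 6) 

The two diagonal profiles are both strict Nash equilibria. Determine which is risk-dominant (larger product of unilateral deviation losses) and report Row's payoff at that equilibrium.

At (P, X): Row loses 7 − 4 = 3 by deviating; Column loses 9 − 7 = 2. Product = 3·2 = 6.
At (Q, Y): Row loses 2 − 0 = 2 by deviating; Column loses 6 − 5 = 1. Product = 2·1 = 2.
6 > 2, so (P, X) is risk-dominant. Row's payoff there is 7.

7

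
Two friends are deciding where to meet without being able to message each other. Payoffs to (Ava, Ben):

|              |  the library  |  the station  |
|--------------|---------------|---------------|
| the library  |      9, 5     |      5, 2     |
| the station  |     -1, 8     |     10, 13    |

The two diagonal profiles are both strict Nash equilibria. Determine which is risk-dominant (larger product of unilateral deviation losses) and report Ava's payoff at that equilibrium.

9

At both the library: Ava loses 9 − (-1) = 10 by deviating; Ben loses 5 − 2 = 3. Product = 10·3 = 30.
At both the station: Ava loses 10 − 5 = 5 by deviating; Ben loses 13 − 8 = 5. Product = 5·5 = 25.
30 > 25, so both the library is risk-dominant. Ava's payoff there is 9.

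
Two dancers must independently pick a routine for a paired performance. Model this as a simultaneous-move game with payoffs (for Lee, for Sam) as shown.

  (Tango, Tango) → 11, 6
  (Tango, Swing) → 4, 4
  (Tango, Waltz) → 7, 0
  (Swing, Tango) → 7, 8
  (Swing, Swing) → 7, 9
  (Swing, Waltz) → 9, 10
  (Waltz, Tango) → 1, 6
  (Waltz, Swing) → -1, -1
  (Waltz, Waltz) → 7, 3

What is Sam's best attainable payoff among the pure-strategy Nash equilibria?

10

Both Tango is a pure NE (Lee: 11 ≥ 7; Sam: 6 ≥ 4). Sam gets 6.
(Swing, Waltz) is a pure NE (Lee: 9 ≥ 7; Sam: 10 ≥ 9). Sam gets 10.
Every other cell has a profitable deviation for at least one player. Highest of {6, 10} is 10.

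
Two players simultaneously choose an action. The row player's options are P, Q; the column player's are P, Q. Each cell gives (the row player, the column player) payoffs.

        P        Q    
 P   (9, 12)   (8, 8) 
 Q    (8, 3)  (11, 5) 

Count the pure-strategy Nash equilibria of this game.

Both P: the row player gets 9 (best alternative 8); the column player gets 12 (best alternative 8). Neither deviates — NE.
Both Q: the row player gets 11 (best alternative 8); the column player gets 5 (best alternative 3). Neither deviates — NE.
(P, Q) is not a NE: the row player would switch to Q (11 > 8).
No other cell survives both best-response checks, so there are 2 pure NE.

2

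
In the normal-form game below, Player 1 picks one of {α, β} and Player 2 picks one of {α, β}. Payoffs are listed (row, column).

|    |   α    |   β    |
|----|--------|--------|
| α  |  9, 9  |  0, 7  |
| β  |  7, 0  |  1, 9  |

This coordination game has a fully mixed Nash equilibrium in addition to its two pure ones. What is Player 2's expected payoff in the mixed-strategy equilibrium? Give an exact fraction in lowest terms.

Player 1 mixes with probability p on α, chosen so Player 2 is indifferent: 9p + 0(1−p) = 7p + 9(1−p) gives p = 9/11.
Player 2's expected payoff is 9·9/11 + 0·2/11 = 81/11.

81/11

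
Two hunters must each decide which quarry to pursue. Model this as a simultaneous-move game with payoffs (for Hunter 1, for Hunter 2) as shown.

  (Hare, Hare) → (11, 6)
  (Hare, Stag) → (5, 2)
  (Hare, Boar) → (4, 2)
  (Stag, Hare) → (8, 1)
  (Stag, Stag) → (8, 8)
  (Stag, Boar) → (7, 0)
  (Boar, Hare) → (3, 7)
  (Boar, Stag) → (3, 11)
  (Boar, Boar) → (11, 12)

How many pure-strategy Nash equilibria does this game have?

3

Both Hare: Hunter 1 gets 11 (best alternative 8); Hunter 2 gets 6 (best alternative 2). Neither deviates — NE.
Both Stag: Hunter 1 gets 8 (best alternative 5); Hunter 2 gets 8 (best alternative 1). Neither deviates — NE.
Both Boar: Hunter 1 gets 11 (best alternative 7); Hunter 2 gets 12 (best alternative 11). Neither deviates — NE.
(Stag, Hare) is not a NE: Hunter 1 would switch to Hare (11 > 8).
No other cell survives both best-response checks, so there are 3 pure NE.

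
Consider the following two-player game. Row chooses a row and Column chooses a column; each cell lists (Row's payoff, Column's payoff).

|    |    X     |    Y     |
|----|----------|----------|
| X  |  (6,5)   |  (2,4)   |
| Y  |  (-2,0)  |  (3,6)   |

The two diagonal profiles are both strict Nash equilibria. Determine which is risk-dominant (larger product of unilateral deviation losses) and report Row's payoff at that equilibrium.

6

At both X: Row loses 6 − (-2) = 8 by deviating; Column loses 5 − 4 = 1. Product = 8·1 = 8.
At both Y: Row loses 3 − 2 = 1 by deviating; Column loses 6 − 0 = 6. Product = 1·6 = 6.
8 > 6, so both X is risk-dominant. Row's payoff there is 6.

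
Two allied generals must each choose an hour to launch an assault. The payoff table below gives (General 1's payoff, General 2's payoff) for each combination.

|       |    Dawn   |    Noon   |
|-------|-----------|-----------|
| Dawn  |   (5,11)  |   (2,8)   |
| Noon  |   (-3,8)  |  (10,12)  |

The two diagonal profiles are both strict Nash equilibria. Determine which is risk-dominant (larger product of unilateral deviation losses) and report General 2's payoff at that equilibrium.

At both Dawn: General 1 loses 5 − (-3) = 8 by deviating; General 2 loses 11 − 8 = 3. Product = 8·3 = 24.
At both Noon: General 1 loses 10 − 2 = 8 by deviating; General 2 loses 12 − 8 = 4. Product = 8·4 = 32.
32 > 24, so both Noon is risk-dominant. General 2's payoff there is 12.

12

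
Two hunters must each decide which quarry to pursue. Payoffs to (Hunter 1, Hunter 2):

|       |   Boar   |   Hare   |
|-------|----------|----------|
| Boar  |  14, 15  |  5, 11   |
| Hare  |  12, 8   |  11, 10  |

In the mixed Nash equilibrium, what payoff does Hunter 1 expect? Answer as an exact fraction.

Hunter 2 mixes with probability q on Boar, chosen so Hunter 1 is indifferent: 14q + 5(1−q) = 12q + 11(1−q) gives q = 3/4.
Hunter 1's expected payoff (from either row, since indifferent) is 14·3/4 + 5·1/4 = 47/4.

47/4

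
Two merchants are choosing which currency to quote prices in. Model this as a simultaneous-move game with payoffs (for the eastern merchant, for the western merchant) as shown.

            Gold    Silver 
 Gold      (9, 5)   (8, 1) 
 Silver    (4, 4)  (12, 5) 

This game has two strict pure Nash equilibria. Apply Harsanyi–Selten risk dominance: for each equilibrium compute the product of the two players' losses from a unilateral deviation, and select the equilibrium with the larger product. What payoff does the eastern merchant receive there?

9

At both Gold: the eastern merchant loses 9 − 4 = 5 by deviating; the western merchant loses 5 − 1 = 4. Product = 5·4 = 20.
At both Silver: the eastern merchant loses 12 − 8 = 4 by deviating; the western merchant loses 5 − 4 = 1. Product = 4·1 = 4.
20 > 4, so both Gold is risk-dominant. The eastern merchant's payoff there is 9.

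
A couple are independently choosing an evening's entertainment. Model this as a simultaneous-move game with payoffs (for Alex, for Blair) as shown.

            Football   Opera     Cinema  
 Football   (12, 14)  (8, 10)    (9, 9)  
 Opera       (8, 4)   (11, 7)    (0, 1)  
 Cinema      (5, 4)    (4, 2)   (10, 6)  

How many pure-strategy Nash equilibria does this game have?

Both Football: Alex gets 12 (best alternative 8); Blair gets 14 (best alternative 10). Neither deviates — NE.
Both Opera: Alex gets 11 (best alternative 8); Blair gets 7 (best alternative 4). Neither deviates — NE.
Both Cinema: Alex gets 10 (best alternative 9); Blair gets 6 (best alternative 4). Neither deviates — NE.
(Opera, Cinema) is not a NE: Alex would switch to Cinema (10 > 0).
No other cell survives both best-response checks, so there are 3 pure NE.

3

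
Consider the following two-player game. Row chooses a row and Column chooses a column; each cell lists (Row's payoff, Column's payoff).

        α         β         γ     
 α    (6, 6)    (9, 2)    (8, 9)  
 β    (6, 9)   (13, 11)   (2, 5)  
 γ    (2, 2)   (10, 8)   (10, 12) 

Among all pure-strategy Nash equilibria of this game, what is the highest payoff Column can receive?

Both β is a pure NE (Row: 13 ≥ 10; Column: 11 ≥ 9). Column gets 11.
Both γ is a pure NE (Row: 10 ≥ 8; Column: 12 ≥ 8). Column gets 12.
Every other cell has a profitable deviation for at least one player. Highest of {11, 12} is 12.

12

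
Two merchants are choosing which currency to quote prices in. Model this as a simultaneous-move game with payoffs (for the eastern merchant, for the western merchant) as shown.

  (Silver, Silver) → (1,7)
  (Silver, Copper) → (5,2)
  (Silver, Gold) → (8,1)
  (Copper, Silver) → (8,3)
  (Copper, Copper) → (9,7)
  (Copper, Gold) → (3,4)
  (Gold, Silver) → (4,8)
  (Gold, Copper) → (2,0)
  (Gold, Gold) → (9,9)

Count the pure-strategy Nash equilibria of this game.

2

Both Copper: the eastern merchant gets 9 (best alternative 5); the western merchant gets 7 (best alternative 4). Neither deviates — NE.
Both Gold: the eastern merchant gets 9 (best alternative 8); the western merchant gets 9 (best alternative 8). Neither deviates — NE.
Both Silver is not a NE: the eastern merchant would switch to Copper (8 > 1).
No other cell survives both best-response checks, so there are 2 pure NE.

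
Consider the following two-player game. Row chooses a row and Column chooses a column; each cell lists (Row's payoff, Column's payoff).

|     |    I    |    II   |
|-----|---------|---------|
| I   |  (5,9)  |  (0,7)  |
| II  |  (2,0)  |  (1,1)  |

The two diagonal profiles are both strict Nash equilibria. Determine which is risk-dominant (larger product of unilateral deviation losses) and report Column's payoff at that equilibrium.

9

At both I: Row loses 5 − 2 = 3 by deviating; Column loses 9 − 7 = 2. Product = 3·2 = 6.
At both II: Row loses 1 − 0 = 1 by deviating; Column loses 1 − 0 = 1. Product = 1·1 = 1.
6 > 1, so both I is risk-dominant. Column's payoff there is 9.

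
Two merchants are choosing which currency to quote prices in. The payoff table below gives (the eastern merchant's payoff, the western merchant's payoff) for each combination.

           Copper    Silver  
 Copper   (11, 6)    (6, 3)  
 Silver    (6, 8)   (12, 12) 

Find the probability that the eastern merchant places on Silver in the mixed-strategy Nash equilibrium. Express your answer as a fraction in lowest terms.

3/7

The eastern merchant's mix p on Copper must make the western merchant indifferent between Copper and Silver.
The western merchant's payoff from Copper: 6p + 8(1−p). From Silver: 3p + 12(1−p).
Set equal: 3p = 4(1−p) → p = 4/7.
Probability on Silver is 1 − 4/7 = 3/7.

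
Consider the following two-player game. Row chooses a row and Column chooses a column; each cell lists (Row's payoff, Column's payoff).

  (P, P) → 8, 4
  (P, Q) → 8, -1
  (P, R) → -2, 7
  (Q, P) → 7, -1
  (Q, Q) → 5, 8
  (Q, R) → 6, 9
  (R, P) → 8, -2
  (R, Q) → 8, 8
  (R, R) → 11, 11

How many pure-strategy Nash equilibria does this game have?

1

Both R: Row gets 11 (best alternative 6); Column gets 11 (best alternative 8). Neither deviates — NE.
Both Q is not a NE: Row would switch to P (8 > 5).
No other cell survives both best-response checks, so there is 1 pure NE.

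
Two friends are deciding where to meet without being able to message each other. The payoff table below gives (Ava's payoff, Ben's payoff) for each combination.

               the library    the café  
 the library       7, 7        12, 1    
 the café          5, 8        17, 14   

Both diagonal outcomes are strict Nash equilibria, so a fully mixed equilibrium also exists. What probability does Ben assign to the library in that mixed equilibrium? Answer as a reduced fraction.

Ben's mix q on the library must make Ava indifferent between the library and the café.
Ava's payoff from the library: 7q + 12(1−q). From the café: 5q + 17(1−q).
Set equal: 2q = 5(1−q) → q = 5/7.

5/7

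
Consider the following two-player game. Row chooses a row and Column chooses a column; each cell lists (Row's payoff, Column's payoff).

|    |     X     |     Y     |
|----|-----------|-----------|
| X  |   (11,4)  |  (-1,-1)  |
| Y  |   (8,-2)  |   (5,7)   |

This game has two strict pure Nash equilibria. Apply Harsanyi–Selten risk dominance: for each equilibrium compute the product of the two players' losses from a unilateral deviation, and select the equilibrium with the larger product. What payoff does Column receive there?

At both X: Row loses 11 − 8 = 3 by deviating; Column loses 4 − (-1) = 5. Product = 3·5 = 15.
At both Y: Row loses 5 − (-1) = 6 by deviating; Column loses 7 − (-2) = 9. Product = 6·9 = 54.
54 > 15, so both Y is risk-dominant. Column's payoff there is 7.

7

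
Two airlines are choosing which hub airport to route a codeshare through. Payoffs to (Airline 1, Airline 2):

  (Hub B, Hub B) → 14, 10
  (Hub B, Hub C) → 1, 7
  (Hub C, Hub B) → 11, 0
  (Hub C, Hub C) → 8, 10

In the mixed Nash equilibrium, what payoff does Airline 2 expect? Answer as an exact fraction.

100/13

Airline 1 mixes with probability p on Hub B, chosen so Airline 2 is indifferent: 10p + 0(1−p) = 7p + 10(1−p) gives p = 10/13.
Airline 2's expected payoff is 10·10/13 + 0·3/13 = 100/13.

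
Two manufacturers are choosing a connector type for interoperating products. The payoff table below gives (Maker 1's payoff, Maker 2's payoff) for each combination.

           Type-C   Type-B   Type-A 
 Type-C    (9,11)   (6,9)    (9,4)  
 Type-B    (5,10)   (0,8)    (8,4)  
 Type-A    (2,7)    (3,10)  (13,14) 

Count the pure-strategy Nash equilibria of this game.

2

Both Type-C: Maker 1 gets 9 (best alternative 5); Maker 2 gets 11 (best alternative 9). Neither deviates — NE.
Both Type-A: Maker 1 gets 13 (best alternative 9); Maker 2 gets 14 (best alternative 10). Neither deviates — NE.
Both Type-B is not a NE: Maker 1 would switch to Type-C (6 > 0).
No other cell survives both best-response checks, so there are 2 pure NE.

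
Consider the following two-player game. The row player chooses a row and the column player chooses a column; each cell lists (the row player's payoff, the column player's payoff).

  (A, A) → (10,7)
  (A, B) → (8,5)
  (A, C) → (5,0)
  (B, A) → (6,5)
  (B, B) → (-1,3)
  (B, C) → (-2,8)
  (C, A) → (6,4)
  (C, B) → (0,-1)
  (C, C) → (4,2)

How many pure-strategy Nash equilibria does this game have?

1

Both A: the row player gets 10 (best alternative 6); the column player gets 7 (best alternative 5). Neither deviates — NE.
Both B is not a NE: the row player would switch to A (8 > -1).
No other cell survives both best-response checks, so there is 1 pure NE.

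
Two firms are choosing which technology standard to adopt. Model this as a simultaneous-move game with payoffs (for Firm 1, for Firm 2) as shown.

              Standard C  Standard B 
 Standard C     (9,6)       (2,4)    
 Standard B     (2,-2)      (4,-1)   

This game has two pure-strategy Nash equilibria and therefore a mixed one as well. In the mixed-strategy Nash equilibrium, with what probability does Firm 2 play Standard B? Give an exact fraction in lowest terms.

7/9

Firm 2's mix q on Standard C must make Firm 1 indifferent between Standard C and Standard B.
Firm 1's payoff from Standard C: 9q + 2(1−q). From Standard B: 2q + 4(1−q).
Set equal: 7q = 2(1−q) → q = 2/9.
Probability on Standard B is 1 − 2/9 = 7/9.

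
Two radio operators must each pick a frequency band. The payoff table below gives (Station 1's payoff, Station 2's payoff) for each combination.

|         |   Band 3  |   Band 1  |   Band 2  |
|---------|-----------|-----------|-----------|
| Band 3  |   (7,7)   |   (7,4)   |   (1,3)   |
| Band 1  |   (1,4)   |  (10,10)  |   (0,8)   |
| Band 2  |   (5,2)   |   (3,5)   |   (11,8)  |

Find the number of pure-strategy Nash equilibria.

3

Both Band 3: Station 1 gets 7 (best alternative 5); Station 2 gets 7 (best alternative 4). Neither deviates — NE.
Both Band 1: Station 1 gets 10 (best alternative 7); Station 2 gets 10 (best alternative 8). Neither deviates — NE.
Both Band 2: Station 1 gets 11 (best alternative 1); Station 2 gets 8 (best alternative 5). Neither deviates — NE.
(Band 3, Band 1) is not a NE: Station 1 would switch to Band 1 (10 > 7).
No other cell survives both best-response checks, so there are 3 pure NE.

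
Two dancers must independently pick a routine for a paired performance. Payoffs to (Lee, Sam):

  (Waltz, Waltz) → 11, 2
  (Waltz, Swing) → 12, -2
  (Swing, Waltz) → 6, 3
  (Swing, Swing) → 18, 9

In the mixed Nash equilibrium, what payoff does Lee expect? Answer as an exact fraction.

Sam mixes with probability q on Waltz, chosen so Lee is indifferent: 11q + 12(1−q) = 6q + 18(1−q) gives q = 6/11.
Lee's expected payoff (from either row, since indifferent) is 11·6/11 + 12·5/11 = 126/11.

126/11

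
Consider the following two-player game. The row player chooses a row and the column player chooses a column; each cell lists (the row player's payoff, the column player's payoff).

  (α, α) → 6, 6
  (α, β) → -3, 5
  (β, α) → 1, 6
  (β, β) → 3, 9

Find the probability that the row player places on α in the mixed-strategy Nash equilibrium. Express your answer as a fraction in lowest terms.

3/4

The row player's mix p on α must make the column player indifferent between α and β.
The column player's payoff from α: 6p + 6(1−p). From β: 5p + 9(1−p).
Set equal: 1p = 3(1−p) → p = 3/4.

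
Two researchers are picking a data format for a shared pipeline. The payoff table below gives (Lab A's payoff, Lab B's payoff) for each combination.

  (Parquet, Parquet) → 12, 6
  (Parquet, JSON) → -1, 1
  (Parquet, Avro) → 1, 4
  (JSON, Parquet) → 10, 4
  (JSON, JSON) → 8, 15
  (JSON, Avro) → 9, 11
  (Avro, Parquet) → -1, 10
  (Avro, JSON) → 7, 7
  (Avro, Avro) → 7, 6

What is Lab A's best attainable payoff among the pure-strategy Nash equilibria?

Both Parquet is a pure NE (Lab A: 12 ≥ 10; Lab B: 6 ≥ 4). Lab A gets 12.
Both JSON is a pure NE (Lab A: 8 ≥ 7; Lab B: 15 ≥ 11). Lab A gets 8.
Every other cell has a profitable deviation for at least one player. Highest of {12, 8} is 12.

12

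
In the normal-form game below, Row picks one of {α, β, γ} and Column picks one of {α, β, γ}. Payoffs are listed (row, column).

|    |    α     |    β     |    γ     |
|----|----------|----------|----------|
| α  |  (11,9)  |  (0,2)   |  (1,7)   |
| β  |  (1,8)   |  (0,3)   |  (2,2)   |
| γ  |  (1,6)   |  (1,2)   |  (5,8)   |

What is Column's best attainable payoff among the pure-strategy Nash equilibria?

Both α is a pure NE (Row: 11 ≥ 1; Column: 9 ≥ 7). Column gets 9.
Both γ is a pure NE (Row: 5 ≥ 2; Column: 8 ≥ 6). Column gets 8.
Every other cell has a profitable deviation for at least one player. Highest of {9, 8} is 9.

9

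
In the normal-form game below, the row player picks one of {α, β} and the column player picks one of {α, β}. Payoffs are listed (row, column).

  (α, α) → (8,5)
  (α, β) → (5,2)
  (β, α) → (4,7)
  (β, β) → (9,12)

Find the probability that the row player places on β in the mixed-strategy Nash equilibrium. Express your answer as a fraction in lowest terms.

The row player's mix p on α must make the column player indifferent between α and β.
The column player's payoff from α: 5p + 7(1−p). From β: 2p + 12(1−p).
Set equal: 3p = 5(1−p) → p = 5/8.
Probability on β is 1 − 5/8 = 3/8.

3/8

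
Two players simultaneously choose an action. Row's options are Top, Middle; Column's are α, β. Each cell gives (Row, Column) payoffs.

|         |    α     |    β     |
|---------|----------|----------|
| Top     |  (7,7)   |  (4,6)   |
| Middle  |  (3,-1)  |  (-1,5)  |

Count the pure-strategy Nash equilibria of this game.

(Top, α): Row gets 7 (best alternative 3); Column gets 7 (best alternative 6). Neither deviates — NE.
(Middle, β) is not a NE: Row would switch to Top (4 > -1).
No other cell survives both best-response checks, so there is 1 pure NE.

1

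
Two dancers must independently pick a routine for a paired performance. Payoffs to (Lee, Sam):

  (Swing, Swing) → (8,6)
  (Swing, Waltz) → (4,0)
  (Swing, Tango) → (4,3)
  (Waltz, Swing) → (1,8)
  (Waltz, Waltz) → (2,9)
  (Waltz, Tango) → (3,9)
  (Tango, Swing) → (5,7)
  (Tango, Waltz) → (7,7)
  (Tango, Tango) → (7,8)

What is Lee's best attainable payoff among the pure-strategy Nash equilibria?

8

Both Swing is a pure NE (Lee: 8 ≥ 5; Sam: 6 ≥ 3). Lee gets 8.
Both Tango is a pure NE (Lee: 7 ≥ 4; Sam: 8 ≥ 7). Lee gets 7.
Every other cell has a profitable deviation for at least one player. Highest of {8, 7} is 8.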